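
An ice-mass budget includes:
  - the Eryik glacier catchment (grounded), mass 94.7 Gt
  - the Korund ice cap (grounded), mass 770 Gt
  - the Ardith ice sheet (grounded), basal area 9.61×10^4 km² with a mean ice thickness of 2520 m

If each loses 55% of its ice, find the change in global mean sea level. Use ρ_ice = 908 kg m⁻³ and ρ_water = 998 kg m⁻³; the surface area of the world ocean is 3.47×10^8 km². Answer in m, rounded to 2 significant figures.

≈ 0.35 m

Eryik: 0.55 × 94.7 Gt = 5.209×10^13 kg; dividing by ρ_w = 998 kg m⁻³ gives 5.219×10^10 m³ of water.
Korund: 0.55 × 770 Gt = 4.235×10^14 kg; dividing by ρ_w = 998 kg m⁻³ gives 4.243×10^11 m³ of water.
Ardith: ice volume = 9.61×10^4 km² × 2520 m = 2.422×10^5 km³; 0.55 × 2.422×10^5 × (908/998) = 1.212×10^5 km³ of water.
Total added water ≈ 1.217×10^14 m³ over 3.47×10^14 m² → Δh = 0.351 m.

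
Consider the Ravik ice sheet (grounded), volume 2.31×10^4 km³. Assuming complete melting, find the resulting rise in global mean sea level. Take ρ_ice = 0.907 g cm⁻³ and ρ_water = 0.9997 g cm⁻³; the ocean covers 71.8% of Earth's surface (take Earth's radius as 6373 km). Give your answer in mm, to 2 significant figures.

≈ 57 mm

Ravik: 2.31×10^4 km³ × (907/999.7) = 2.096×10^4 km³ of water.
Spread over 3.66×10^14 m² of ocean, Δh = 2.096×10^13 / 3.66×10^14 = 0.0572 m = 57 mm.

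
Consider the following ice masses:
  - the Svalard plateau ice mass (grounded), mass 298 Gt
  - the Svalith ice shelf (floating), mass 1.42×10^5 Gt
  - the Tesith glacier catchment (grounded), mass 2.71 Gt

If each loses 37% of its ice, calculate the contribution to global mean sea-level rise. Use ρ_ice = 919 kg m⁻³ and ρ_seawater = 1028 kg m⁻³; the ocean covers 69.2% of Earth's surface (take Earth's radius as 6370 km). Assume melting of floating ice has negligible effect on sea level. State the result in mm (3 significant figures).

Svalard: 0.37 × 298 Gt = 1.103×10^14 kg; dividing by ρ_w = 1028 kg m⁻³ gives 1.073×10^11 m³ of water.
The Svalith ice shelf is floating and already displaces its own weight of water, so its melt adds essentially nothing to sea level.
Tesith: 0.37 × 2.71 Gt = 1.003×10^12 kg; dividing by ρ_w = 1028 kg m⁻³ gives 9.754×10^8 m³ of water.
Total added water ≈ 1.082×10^11 m³ over 3.53×10^14 m² → Δh = 3.07×10^-4 m = 0.307 mm.

≈ 0.307 mm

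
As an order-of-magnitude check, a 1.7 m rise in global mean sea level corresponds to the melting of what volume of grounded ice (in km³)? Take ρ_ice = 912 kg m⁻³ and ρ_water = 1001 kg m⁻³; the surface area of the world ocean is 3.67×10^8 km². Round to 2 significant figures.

≈ 6.8×10^5 km³

Required water volume = Δh × A = 1.7 m × 3.67×10^14 m² = 6.239×10^14 m³ = 6.239×10^5 km³.
Ice volume = water volume × ρ_w/ρ_ice = 6.239×10^5 × 1001/912 = 6.8×10^5 km³.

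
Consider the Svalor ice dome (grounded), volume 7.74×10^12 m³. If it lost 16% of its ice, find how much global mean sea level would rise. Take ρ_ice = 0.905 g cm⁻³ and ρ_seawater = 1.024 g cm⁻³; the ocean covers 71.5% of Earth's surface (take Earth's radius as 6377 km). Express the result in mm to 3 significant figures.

≈ 3.00 mm

Svalor: 0.16 × 7.74×10^12 m³ × (905/1024) = 1.094×10^12 m³ of water.
Spread over 3.65×10^14 m² of ocean, Δh = 1.094×10^12 / 3.65×10^14 = 3.00×10^-3 m = 3.00 mm.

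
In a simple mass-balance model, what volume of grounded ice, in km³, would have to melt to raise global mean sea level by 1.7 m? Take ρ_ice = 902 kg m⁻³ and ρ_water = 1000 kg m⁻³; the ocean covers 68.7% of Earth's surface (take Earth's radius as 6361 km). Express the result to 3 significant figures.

Required water volume = Δh × A = 1.7 m × 3.49×10^14 m² = 5.938×10^14 m³ = 5.938×10^5 km³.
Ice volume = water volume × ρ_w/ρ_ice = 5.938×10^5 × 1000/902 = 6.58×10^5 km³.

≈ 6.58×10^5 km³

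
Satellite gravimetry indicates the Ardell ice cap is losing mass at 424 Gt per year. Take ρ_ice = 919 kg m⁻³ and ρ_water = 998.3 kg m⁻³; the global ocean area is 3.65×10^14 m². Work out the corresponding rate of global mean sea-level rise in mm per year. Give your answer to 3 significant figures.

≈ 1.16 mm/yr

ρ_w = 998.3 kg m⁻³. Annual water volume added = 424 Gt / ρ_w = 4.240×10^14 kg / 998.3 kg m⁻³ = 4.247×10^11 m³.
Δh per year = 4.247×10^11 / 3.65×10^14 = 1.16×10^-3 m = 1.16 mm.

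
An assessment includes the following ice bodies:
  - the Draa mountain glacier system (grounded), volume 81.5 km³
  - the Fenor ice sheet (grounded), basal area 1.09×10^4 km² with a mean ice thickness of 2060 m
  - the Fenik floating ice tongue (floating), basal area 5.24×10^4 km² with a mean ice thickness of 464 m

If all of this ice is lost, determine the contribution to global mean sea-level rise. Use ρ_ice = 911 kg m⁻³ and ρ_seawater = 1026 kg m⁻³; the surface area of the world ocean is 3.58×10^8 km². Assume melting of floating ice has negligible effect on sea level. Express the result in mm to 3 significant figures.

Draa: 81.5 km³ × (911/1026) = 72.37 km³ of water.
Fenor: ice volume = 1.09×10^4 km² × 2060 m = 2.245×10^4 km³; 2.245×10^4 × (911/1026) = 1.994×10^4 km³ of water.
The Fenik floating ice tongue is floating and already displaces its own weight of water, so its melt adds essentially nothing to sea level.
Total added water ≈ 2.001×10^13 m³ over 3.58×10^14 m² → Δh = 0.0559 m = 55.9 mm.

≈ 55.9 mm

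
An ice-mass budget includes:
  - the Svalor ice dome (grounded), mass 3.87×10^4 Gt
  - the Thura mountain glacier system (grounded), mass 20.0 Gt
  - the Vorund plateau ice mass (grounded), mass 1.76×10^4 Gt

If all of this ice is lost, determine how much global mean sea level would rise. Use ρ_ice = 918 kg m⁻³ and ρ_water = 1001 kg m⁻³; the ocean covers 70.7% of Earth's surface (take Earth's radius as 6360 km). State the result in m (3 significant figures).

≈ 0.157 m

Svalor: 3.87×10^4 Gt = 3.870×10^16 kg; dividing by ρ_w = 1001 kg m⁻³ gives 3.866×10^13 m³ of water.
Thura: 20.0 Gt = 2.000×10^13 kg; dividing by ρ_w = 1001 kg m⁻³ gives 1.998×10^10 m³ of water.
Vorund: 1.76×10^4 Gt = 1.760×10^16 kg; dividing by ρ_w = 1001 kg m⁻³ gives 1.758×10^13 m³ of water.
Total added water ≈ 5.626×10^13 m³ over 3.59×10^14 m² → Δh = 0.157 m.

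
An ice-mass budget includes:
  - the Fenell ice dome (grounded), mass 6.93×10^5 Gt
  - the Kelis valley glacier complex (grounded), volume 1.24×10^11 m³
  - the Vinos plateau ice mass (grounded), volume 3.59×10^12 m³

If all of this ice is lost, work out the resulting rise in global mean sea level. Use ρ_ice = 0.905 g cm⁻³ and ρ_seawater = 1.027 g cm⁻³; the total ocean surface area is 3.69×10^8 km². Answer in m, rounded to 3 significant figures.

Fenell: 6.93×10^5 Gt = 6.930×10^17 kg; dividing by ρ_w = 1.027 g cm⁻³ = 1027 kg m⁻³ gives 6.748×10^14 m³ of water.
Kelis: 1.24×10^11 m³ × (905/1027) = 1.093×10^11 m³ of water.
Vinos: 3.59×10^12 m³ × (905/1027) = 3.164×10^12 m³ of water.
Total added water ≈ 6.781×10^14 m³ over 3.69×10^14 m² → Δh = 1.84 m.

≈ 1.84 m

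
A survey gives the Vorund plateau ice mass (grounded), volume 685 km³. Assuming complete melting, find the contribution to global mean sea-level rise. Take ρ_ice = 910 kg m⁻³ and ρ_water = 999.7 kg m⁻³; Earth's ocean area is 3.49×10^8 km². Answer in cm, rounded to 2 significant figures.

≈ 0.18 cm

Vorund: 685 km³ × (910/999.7) = 623.5 km³ of water.
Spread over 3.49×10^14 m² of ocean, Δh = 6.235×10^11 / 3.49×10^14 = 1.79×10^-3 m = 0.18 cm.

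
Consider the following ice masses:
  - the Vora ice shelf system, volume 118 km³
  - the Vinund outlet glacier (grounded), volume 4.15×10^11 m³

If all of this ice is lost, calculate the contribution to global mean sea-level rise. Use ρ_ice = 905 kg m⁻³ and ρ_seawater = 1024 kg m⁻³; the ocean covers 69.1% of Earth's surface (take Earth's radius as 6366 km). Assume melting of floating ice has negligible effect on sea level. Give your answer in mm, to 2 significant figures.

The Vora ice shelf system is floating and already displaces its own weight of water, so its melt adds essentially nothing to sea level.
Vinund: 4.15×10^11 m³ × (905/1024) = 3.668×10^11 m³ of water.
Total added water ≈ 3.668×10^11 m³ over 3.52×10^14 m² → Δh = 1.04×10^-3 m = 1.0 mm.

≈ 1.0 mm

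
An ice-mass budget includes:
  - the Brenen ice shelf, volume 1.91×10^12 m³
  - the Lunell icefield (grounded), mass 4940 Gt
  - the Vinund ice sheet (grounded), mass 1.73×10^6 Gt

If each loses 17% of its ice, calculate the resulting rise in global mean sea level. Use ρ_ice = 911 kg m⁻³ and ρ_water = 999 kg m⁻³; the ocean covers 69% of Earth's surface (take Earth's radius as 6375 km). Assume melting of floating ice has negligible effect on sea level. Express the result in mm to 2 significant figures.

The Brenen ice shelf is floating and already displaces its own weight of water, so its melt adds essentially nothing to sea level.
Lunell: 0.17 × 4940 Gt = 8.398×10^14 kg; dividing by ρ_w = 999 kg m⁻³ gives 8.406×10^11 m³ of water.
Vinund: 0.17 × 1.73×10^6 Gt = 2.941×10^17 kg; dividing by ρ_w = 999 kg m⁻³ gives 2.944×10^14 m³ of water.
Total added water ≈ 2.952×10^14 m³ over 3.52×10^14 m² → Δh = 0.838 m = 840 mm.

≈ 840 mm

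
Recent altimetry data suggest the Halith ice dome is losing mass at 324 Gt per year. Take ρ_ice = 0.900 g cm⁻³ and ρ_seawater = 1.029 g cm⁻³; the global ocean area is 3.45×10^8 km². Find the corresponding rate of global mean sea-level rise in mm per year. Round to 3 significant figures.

≈ 0.913 mm/yr

ρ_w = 1.029 g cm⁻³ = 1029 kg m⁻³. Annual water volume added = 324 Gt / ρ_w = 3.240×10^14 kg / 1029 kg m⁻³ = 3.149×10^11 m³.
Δh per year = 3.149×10^11 / 3.45×10^14 = 9.13×10^-4 m = 0.913 mm.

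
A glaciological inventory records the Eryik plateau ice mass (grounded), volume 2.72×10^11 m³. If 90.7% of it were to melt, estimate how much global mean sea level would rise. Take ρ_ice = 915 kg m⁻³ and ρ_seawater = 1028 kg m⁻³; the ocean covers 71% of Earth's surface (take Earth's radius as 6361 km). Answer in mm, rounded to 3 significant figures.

≈ 0.608 mm

Eryik: 0.907 × 2.72×10^11 m³ × (915/1028) = 2.196×10^11 m³ of water.
Spread over 3.61×10^14 m² of ocean, Δh = 2.196×10^11 / 3.61×10^14 = 6.08×10^-4 m = 0.608 mm.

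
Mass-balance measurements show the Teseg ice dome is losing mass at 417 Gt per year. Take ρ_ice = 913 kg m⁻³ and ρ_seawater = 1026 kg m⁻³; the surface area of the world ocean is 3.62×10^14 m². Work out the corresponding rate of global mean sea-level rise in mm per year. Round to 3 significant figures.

≈ 1.12 mm/yr

ρ_w = 1026 kg m⁻³. Annual water volume added = 417 Gt / ρ_w = 4.170×10^14 kg / 1026 kg m⁻³ = 4.064×10^11 m³.
Δh per year = 4.064×10^11 / 3.62×10^14 = 1.12×10^-3 m = 1.12 mm.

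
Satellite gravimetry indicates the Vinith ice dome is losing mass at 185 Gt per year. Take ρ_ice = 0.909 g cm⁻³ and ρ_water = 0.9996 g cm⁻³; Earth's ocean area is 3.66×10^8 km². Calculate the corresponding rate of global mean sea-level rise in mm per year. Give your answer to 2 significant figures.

ρ_w = 0.9996 g cm⁻³ = 999.6 kg m⁻³. Annual water volume added = 185 Gt / ρ_w = 1.850×10^14 kg / 999.6 kg m⁻³ = 1.851×10^11 m³.
Δh per year = 1.851×10^11 / 3.66×10^14 = 5.06×10^-4 m = 0.51 mm.

≈ 0.51 mm/yr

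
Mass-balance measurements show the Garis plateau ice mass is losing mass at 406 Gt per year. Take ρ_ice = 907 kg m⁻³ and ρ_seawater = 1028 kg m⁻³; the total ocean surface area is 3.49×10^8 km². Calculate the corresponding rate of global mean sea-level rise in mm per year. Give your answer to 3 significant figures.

ρ_w = 1028 kg m⁻³. Annual water volume added = 406 Gt / ρ_w = 4.060×10^14 kg / 1028 kg m⁻³ = 3.949×10^11 m³.
Δh per year = 3.949×10^11 / 3.49×10^14 = 1.13×10^-3 m = 1.13 mm.

≈ 1.13 mm/yr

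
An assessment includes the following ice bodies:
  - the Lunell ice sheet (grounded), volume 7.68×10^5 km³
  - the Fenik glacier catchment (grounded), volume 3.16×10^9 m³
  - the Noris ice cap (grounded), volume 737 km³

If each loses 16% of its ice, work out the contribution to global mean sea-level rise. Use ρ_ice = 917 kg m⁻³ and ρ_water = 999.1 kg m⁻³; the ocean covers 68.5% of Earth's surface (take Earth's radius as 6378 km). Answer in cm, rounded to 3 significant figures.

≈ 32.2 cm

Lunell: 0.16 × 7.68×10^5 km³ × (917/999.1) = 1.128×10^5 km³ of water.
Fenik: 0.16 × 3.16×10^9 m³ × (917/999.1) = 4.641×10^8 m³ of water.
Noris: 0.16 × 737 km³ × (917/999.1) = 108.2 km³ of water.
Total added water ≈ 1.129×10^14 m³ over 3.50×10^14 m² → Δh = 0.322 m = 32.2 cm.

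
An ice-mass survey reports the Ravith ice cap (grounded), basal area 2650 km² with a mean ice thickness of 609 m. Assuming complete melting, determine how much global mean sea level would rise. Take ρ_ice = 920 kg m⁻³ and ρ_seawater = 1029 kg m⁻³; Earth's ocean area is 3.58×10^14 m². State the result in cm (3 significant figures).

Ravith: ice volume = 2650 km² × 609 m = 1614 km³; 1614 × (920/1029) = 1443 km³ of water.
Spread over 3.58×10^14 m² of ocean, Δh = 1.443×10^12 / 3.58×10^14 = 4.03×10^-3 m = 0.403 cm.

≈ 0.403 cm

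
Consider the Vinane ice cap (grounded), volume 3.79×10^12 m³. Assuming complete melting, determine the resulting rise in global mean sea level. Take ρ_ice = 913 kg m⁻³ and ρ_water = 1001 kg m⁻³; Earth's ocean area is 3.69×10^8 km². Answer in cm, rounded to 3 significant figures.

≈ 0.937 cm

Vinane: 3.79×10^12 m³ × (913/1001) = 3.457×10^12 m³ of water.
Spread over 3.69×10^14 m² of ocean, Δh = 3.457×10^12 / 3.69×10^14 = 9.37×10^-3 m = 0.937 cm.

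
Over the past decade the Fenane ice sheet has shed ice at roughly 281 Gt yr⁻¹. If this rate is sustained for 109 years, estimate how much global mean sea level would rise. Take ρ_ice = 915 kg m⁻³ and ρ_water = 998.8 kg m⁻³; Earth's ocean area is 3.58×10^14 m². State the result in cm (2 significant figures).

Total mass lost = 281 Gt/yr × 109 yr = 3.063×10^4 Gt = 3.063×10^16 kg.
ρ_w = 998.8 kg m⁻³, so water volume = 3.063×10^16 / 998.8 = 3.067×10^13 m³.
Δh = 3.067×10^13 / 3.58×10^14 = 0.0857 m = 8.6 cm.

≈ 8.6 cm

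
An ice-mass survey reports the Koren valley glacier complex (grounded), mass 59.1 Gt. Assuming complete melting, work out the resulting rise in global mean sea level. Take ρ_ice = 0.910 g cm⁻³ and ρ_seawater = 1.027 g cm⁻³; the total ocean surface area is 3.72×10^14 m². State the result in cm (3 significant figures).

Koren: 59.1 Gt = 5.910×10^13 kg; dividing by ρ_w = 1.027 g cm⁻³ = 1027 kg m⁻³ gives 5.755×10^10 m³ of water.
Spread over 3.72×10^14 m² of ocean, Δh = 5.755×10^10 / 3.72×10^14 = 1.55×10^-4 m = 0.0155 cm.

≈ 0.0155 cm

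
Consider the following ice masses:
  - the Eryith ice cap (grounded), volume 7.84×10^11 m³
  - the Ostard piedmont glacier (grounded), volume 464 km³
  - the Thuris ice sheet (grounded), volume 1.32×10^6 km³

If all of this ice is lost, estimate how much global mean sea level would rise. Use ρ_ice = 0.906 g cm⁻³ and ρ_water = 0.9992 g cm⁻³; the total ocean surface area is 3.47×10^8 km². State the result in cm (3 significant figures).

≈ 345 cm

Eryith: 7.84×10^11 m³ × (906/999.2) = 7.109×10^11 m³ of water.
Ostard: 464 km³ × (906/999.2) = 420.7 km³ of water.
Thuris: 1.32×10^6 km³ × (906/999.2) = 1.197×10^6 km³ of water.
Total added water ≈ 1.198×10^15 m³ over 3.47×10^14 m² → Δh = 3.45 m = 345 cm.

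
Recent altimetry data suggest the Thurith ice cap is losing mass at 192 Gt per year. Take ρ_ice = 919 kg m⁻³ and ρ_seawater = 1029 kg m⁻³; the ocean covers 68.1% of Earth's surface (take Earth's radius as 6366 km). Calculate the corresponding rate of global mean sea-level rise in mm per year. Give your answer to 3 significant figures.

≈ 0.538 mm/yr

ρ_w = 1029 kg m⁻³. Annual water volume added = 192 Gt / ρ_w = 1.920×10^14 kg / 1029 kg m⁻³ = 1.866×10^11 m³.
Δh per year = 1.866×10^11 / 3.47×10^14 = 5.38×10^-4 m = 0.538 mm.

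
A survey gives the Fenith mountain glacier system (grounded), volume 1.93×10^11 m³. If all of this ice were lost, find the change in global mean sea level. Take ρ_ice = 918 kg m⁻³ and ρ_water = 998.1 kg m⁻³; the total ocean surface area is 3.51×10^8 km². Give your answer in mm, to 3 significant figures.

≈ 0.506 mm

Fenith: 1.93×10^11 m³ × (918/998.1) = 1.775×10^11 m³ of water.
Spread over 3.51×10^14 m² of ocean, Δh = 1.775×10^11 / 3.51×10^14 = 5.06×10^-4 m = 0.506 mm.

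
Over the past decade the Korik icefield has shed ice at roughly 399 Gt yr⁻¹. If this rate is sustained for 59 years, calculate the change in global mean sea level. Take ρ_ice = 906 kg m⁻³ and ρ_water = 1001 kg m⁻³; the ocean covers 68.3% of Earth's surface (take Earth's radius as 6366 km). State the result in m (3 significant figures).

Total mass lost = 399 Gt/yr × 59 yr = 2.354×10^4 Gt = 2.354×10^16 kg.
ρ_w = 1001 kg m⁻³, so water volume = 2.354×10^16 / 1001 = 2.352×10^13 m³.
Δh = 2.352×10^13 / 3.48×10^14 = 0.0676 m.

≈ 0.0676 m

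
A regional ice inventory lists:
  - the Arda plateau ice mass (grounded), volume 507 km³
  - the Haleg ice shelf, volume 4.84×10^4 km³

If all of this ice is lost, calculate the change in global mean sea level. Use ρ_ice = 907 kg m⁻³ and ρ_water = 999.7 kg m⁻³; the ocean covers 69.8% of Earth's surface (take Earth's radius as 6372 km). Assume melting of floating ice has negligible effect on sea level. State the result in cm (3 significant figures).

≈ 0.129 cm

Arda: 507 km³ × (907/999.7) = 460.0 km³ of water.
The Haleg ice shelf is floating and already displaces its own weight of water, so its melt adds essentially nothing to sea level.
Total added water ≈ 4.600×10^11 m³ over 3.56×10^14 m² → Δh = 1.29×10^-3 m = 0.129 cm.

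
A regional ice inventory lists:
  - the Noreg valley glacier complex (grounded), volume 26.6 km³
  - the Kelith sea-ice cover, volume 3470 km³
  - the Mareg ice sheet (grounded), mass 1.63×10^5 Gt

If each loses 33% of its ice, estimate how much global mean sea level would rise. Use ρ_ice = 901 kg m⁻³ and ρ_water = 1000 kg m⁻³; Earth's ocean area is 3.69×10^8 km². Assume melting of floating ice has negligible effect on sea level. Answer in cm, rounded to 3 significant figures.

≈ 14.6 cm

Noreg: 0.33 × 26.6 km³ × (901/1000) = 7.909 km³ of water.
The Kelith sea-ice cover is floating and already displaces its own weight of water, so its melt adds essentially nothing to sea level.
Mareg: 0.33 × 1.63×10^5 Gt = 5.379×10^16 kg; dividing by ρ_w = 1000 kg m⁻³ gives 5.379×10^13 m³ of water.
Total added water ≈ 5.380×10^13 m³ over 3.69×10^14 m² → Δh = 0.146 m = 14.6 cm.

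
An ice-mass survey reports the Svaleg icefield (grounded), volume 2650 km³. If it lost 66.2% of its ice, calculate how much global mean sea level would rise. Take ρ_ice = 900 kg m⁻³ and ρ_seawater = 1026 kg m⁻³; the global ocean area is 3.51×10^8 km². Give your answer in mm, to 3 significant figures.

Svaleg: 0.662 × 2650 km³ × (900/1026) = 1539 km³ of water.
Spread over 3.51×10^14 m² of ocean, Δh = 1.539×10^12 / 3.51×10^14 = 4.38×10^-3 m = 4.38 mm.

≈ 4.38 mm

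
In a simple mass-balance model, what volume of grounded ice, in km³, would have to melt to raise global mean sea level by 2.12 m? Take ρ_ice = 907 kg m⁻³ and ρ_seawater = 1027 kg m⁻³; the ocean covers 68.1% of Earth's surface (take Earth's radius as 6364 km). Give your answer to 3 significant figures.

≈ 8.32×10^5 km³

Required water volume = Δh × A = 2.12 m × 3.47×10^14 m² = 7.348×10^14 m³ = 7.348×10^5 km³.
Ice volume = water volume × ρ_w/ρ_ice = 7.348×10^5 × 1027/907 = 8.32×10^5 km³.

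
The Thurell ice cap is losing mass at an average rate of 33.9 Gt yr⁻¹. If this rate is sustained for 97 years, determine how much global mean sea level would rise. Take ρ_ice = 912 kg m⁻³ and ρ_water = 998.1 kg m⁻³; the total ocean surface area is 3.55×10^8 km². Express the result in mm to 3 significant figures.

Total mass lost = 33.9 Gt/yr × 97 yr = 3288 Gt = 3.288×10^15 kg.
ρ_w = 998.1 kg m⁻³, so water volume = 3.288×10^15 / 998.1 = 3.295×10^12 m³.
Δh = 3.295×10^12 / 3.55×10^14 = 9.28×10^-3 m = 9.28 mm.

≈ 9.28 mm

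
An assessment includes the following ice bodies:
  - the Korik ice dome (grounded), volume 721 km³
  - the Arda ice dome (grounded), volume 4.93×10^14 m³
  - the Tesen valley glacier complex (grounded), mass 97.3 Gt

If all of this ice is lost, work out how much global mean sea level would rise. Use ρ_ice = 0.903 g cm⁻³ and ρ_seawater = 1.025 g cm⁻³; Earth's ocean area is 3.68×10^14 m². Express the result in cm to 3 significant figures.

≈ 118 cm

Korik: 721 km³ × (903/1025) = 635.2 km³ of water.
Arda: 4.93×10^14 m³ × (903/1025) = 4.343×10^14 m³ of water.
Tesen: 97.3 Gt = 9.730×10^13 kg; dividing by ρ_w = 1.025 g cm⁻³ = 1025 kg m⁻³ gives 9.493×10^10 m³ of water.
Total added water ≈ 4.351×10^14 m³ over 3.68×10^14 m² → Δh = 1.18 m = 118 cm.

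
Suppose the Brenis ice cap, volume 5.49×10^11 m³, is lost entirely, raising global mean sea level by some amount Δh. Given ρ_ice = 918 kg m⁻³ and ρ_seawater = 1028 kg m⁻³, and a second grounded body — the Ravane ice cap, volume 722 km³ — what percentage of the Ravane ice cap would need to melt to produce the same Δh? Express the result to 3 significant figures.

≈ 76.0 %

Equal sea-level rise means equal mass of meltwater, i.e. equal mass of ice lost.
Ice mass of Brenis: 5.040×10^14 kg; ice mass of Ravane: 6.628×10^14 kg.
Fraction required = 5.040×10^14 / 6.628×10^14 = 0.760 → 76.0 %.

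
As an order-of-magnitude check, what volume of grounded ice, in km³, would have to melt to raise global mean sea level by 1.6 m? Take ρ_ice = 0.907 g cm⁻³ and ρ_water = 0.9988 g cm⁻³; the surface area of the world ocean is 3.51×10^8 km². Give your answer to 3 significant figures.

≈ 6.18×10^5 km³

Required water volume = Δh × A = 1.6 m × 3.51×10^14 m² = 5.616×10^14 m³ = 5.616×10^5 km³.
Ice volume = water volume × ρ_w/ρ_ice = 5.616×10^5 × 998.8/907 = 6.18×10^5 km³.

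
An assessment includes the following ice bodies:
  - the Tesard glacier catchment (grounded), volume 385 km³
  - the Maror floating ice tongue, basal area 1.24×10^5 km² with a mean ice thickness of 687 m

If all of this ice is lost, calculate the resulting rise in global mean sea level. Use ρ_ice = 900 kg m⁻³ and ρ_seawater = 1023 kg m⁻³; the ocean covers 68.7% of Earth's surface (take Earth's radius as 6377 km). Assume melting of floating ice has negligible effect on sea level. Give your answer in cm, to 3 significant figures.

≈ 0.0965 cm

Tesard: 385 km³ × (900/1023) = 338.7 km³ of water.
The Maror floating ice tongue is floating and already displaces its own weight of water, so its melt adds essentially nothing to sea level.
Total added water ≈ 3.387×10^11 m³ over 3.51×10^14 m² → Δh = 9.65×10^-4 m = 0.0965 cm.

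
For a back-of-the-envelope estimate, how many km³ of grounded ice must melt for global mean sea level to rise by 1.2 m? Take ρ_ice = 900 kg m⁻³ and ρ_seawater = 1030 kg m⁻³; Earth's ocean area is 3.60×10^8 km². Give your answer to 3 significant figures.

Required water volume = Δh × A = 1.2 m × 3.60×10^14 m² = 4.320×10^14 m³ = 4.320×10^5 km³.
Ice volume = water volume × ρ_w/ρ_ice = 4.320×10^5 × 1030/900 = 4.94×10^5 km³.

≈ 4.94×10^5 km³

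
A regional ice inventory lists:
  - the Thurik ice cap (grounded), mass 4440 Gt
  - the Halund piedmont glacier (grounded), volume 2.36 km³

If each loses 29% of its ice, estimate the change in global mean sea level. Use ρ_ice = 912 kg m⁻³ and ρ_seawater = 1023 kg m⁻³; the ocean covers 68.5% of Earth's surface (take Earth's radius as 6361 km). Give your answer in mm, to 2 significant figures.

≈ 3.6 mm

Thurik: 0.29 × 4440 Gt = 1.288×10^15 kg; dividing by ρ_w = 1023 kg m⁻³ gives 1.259×10^12 m³ of water.
Halund: 0.29 × 2.36 km³ × (912/1023) = 0.6101 km³ of water.
Total added water ≈ 1.259×10^12 m³ over 3.48×10^14 m² → Δh = 3.62×10^-3 m = 3.6 mm.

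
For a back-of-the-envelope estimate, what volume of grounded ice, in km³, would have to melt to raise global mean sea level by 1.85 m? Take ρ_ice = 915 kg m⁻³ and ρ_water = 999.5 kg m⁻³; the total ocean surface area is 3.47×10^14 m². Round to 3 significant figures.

Required water volume = Δh × A = 1.85 m × 3.47×10^14 m² = 6.420×10^14 m³ = 6.420×10^5 km³.
Ice volume = water volume × ρ_w/ρ_ice = 6.420×10^5 × 999.5/915 = 7.01×10^5 km³.

≈ 7.01×10^5 km³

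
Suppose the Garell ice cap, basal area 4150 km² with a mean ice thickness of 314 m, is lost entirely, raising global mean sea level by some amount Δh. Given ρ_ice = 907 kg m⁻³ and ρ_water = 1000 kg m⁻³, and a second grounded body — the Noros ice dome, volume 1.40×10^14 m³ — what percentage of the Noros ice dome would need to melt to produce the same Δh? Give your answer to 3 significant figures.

Equal sea-level rise means equal mass of meltwater, i.e. equal mass of ice lost.
Ice mass of Garell: 1.182×10^15 kg; ice mass of Noros: 1.270×10^17 kg.
Fraction required = 1.182×10^15 / 1.270×10^17 = 9.31×10^-3 → 0.931 %.

≈ 0.931 %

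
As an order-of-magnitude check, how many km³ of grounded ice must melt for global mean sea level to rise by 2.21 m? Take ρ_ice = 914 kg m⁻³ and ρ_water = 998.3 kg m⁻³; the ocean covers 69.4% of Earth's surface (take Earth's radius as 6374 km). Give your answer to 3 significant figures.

Required water volume = Δh × A = 2.21 m × 3.54×10^14 m² = 7.830×10^14 m³ = 7.830×10^5 km³.
Ice volume = water volume × ρ_w/ρ_ice = 7.830×10^5 × 998.3/914 = 8.55×10^5 km³.

≈ 8.55×10^5 km³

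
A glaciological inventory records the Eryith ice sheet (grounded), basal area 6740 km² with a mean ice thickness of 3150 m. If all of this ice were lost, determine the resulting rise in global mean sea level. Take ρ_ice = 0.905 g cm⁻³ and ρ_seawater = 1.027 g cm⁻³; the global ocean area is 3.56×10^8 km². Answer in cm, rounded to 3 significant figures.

≈ 5.26 cm

Eryith: ice volume = 6740 km² × 3150 m = 2.123×10^4 km³; 2.123×10^4 × (905/1027) = 1.871×10^4 km³ of water.
Spread over 3.56×10^14 m² of ocean, Δh = 1.871×10^13 / 3.56×10^14 = 0.0526 m = 5.26 cm.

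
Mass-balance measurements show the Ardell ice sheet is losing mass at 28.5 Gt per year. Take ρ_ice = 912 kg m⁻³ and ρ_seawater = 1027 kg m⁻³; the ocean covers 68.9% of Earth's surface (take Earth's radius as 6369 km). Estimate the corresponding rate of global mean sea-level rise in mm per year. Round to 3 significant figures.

≈ 0.0790 mm/yr

ρ_w = 1027 kg m⁻³. Annual water volume added = 28.5 Gt / ρ_w = 2.850×10^13 kg / 1027 kg m⁻³ = 2.775×10^10 m³.
Δh per year = 2.775×10^10 / 3.51×10^14 = 7.90×10^-5 m = 0.0790 mm.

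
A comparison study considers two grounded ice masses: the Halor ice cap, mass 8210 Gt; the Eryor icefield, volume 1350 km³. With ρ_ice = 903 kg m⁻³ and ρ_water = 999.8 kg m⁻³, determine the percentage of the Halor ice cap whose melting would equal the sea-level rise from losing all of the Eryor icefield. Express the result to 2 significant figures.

≈ 15 %

Equal sea-level rise means equal mass of meltwater, i.e. equal mass of ice lost.
Ice mass of Eryor: 1.219×10^15 kg; ice mass of Halor: 8.210×10^15 kg.
Fraction required = 1.219×10^15 / 8.210×10^15 = 0.148 → 15 %.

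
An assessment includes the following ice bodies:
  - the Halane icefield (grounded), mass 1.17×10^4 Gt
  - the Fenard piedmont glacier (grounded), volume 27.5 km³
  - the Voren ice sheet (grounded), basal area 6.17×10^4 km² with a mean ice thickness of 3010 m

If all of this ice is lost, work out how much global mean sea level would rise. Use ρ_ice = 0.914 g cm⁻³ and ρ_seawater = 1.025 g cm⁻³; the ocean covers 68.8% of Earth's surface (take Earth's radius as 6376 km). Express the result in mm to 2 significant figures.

≈ 500 mm

Halane: 1.17×10^4 Gt = 1.170×10^16 kg; dividing by ρ_w = 1.025 g cm⁻³ = 1025 kg m⁻³ gives 1.141×10^13 m³ of water.
Fenard: 27.5 km³ × (914/1025) = 24.52 km³ of water.
Voren: ice volume = 6.17×10^4 km² × 3010 m = 1.857×10^5 km³; 1.857×10^5 × (914/1025) = 1.656×10^5 km³ of water.
Total added water ≈ 1.770×10^14 m³ over 3.51×10^14 m² → Δh = 0.504 m = 500 mm.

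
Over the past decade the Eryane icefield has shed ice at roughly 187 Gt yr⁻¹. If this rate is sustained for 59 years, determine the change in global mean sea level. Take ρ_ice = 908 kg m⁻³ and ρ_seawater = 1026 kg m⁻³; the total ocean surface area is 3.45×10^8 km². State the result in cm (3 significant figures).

≈ 3.12 cm

Total mass lost = 187 Gt/yr × 59 yr = 1.103×10^4 Gt = 1.103×10^16 kg.
ρ_w = 1026 kg m⁻³, so water volume = 1.103×10^16 / 1026 = 1.075×10^13 m³.
Δh = 1.075×10^13 / 3.45×10^14 = 0.0312 m = 3.12 cm.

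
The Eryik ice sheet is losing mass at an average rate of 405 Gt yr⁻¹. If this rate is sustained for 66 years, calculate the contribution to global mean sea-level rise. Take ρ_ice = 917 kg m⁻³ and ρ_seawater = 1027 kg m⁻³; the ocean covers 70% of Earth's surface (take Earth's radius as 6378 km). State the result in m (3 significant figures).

Total mass lost = 405 Gt/yr × 66 yr = 2.673×10^4 Gt = 2.673×10^16 kg.
ρ_w = 1027 kg m⁻³, so water volume = 2.673×10^16 / 1027 = 2.603×10^13 m³.
Δh = 2.603×10^13 / 3.58×10^14 = 0.0727 m.

≈ 0.0727 m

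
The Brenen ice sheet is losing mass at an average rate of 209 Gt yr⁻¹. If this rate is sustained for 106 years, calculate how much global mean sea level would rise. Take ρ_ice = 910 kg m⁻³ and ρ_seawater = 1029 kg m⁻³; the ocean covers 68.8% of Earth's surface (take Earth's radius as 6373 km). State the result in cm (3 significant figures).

Total mass lost = 209 Gt/yr × 106 yr = 2.215×10^4 Gt = 2.215×10^16 kg.
ρ_w = 1029 kg m⁻³, so water volume = 2.215×10^16 / 1029 = 2.153×10^13 m³.
Δh = 2.153×10^13 / 3.51×10^14 = 0.0613 m = 6.13 cm.

≈ 6.13 cm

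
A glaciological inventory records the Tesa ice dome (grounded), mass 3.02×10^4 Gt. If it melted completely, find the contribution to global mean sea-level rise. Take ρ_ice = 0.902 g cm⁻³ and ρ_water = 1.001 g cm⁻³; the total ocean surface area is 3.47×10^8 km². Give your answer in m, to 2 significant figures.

Tesa: 3.02×10^4 Gt = 3.020×10^16 kg; dividing by ρ_w = 1.001 g cm⁻³ = 1001 kg m⁻³ gives 3.017×10^13 m³ of water.
Spread over 3.47×10^14 m² of ocean, Δh = 3.017×10^13 / 3.47×10^14 = 0.0869 m.

≈ 0.087 m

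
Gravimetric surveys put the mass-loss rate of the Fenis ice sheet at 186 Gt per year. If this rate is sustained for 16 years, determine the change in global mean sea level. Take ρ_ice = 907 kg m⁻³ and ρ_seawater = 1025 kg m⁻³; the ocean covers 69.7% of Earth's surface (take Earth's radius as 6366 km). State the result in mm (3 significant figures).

≈ 8.18 mm

Total mass lost = 186 Gt/yr × 16 yr = 2976 Gt = 2.976×10^15 kg.
ρ_w = 1025 kg m⁻³, so water volume = 2.976×10^15 / 1025 = 2.903×10^12 m³.
Δh = 2.903×10^12 / 3.55×10^14 = 8.18×10^-3 m = 8.18 mm.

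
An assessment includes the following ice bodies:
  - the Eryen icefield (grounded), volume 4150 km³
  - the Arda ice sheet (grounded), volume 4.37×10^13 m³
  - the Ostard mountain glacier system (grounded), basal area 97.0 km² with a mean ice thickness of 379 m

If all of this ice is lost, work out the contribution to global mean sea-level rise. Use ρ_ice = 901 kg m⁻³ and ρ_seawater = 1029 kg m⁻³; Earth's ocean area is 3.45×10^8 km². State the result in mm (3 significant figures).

≈ 122 mm

Eryen: 4150 km³ × (901/1029) = 3634 km³ of water.
Arda: 4.37×10^13 m³ × (901/1029) = 3.826×10^13 m³ of water.
Ostard: ice volume = 97.0 km² × 379 m = 36.76 km³; 36.76 × (901/1029) = 32.19 km³ of water.
Total added water ≈ 4.193×10^13 m³ over 3.45×10^14 m² → Δh = 0.122 m = 122 mm.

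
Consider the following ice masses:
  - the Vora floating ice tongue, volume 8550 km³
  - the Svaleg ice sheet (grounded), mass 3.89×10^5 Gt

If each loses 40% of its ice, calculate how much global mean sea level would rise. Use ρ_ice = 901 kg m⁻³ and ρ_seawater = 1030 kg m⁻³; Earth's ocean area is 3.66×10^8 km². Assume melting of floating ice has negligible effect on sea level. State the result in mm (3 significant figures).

The Vora floating ice tongue is floating and already displaces its own weight of water, so its melt adds essentially nothing to sea level.
Svaleg: 0.4 × 3.89×10^5 Gt = 1.556×10^17 kg; dividing by ρ_w = 1030 kg m⁻³ gives 1.511×10^14 m³ of water.
Total added water ≈ 1.511×10^14 m³ over 3.66×10^14 m² → Δh = 0.413 m = 413 mm.

≈ 413 mm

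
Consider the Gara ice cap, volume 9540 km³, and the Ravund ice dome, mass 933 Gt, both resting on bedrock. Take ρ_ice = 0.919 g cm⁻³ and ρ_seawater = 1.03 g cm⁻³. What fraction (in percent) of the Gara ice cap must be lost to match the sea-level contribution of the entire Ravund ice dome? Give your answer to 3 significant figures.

Equal sea-level rise means equal mass of meltwater, i.e. equal mass of ice lost.
Ice mass of Ravund: 9.330×10^14 kg; ice mass of Gara: 8.767×10^15 kg.
Fraction required = 9.330×10^14 / 8.767×10^15 = 0.106 → 10.6 %.

≈ 10.6 %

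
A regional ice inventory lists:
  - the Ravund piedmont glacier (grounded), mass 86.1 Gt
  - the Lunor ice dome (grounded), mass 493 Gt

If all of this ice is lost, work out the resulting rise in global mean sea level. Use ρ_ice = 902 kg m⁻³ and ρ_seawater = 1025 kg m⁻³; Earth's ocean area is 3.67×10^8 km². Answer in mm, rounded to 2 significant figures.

≈ 1.5 mm

Ravund: 86.1 Gt = 8.610×10^13 kg; dividing by ρ_w = 1025 kg m⁻³ gives 8.400×10^10 m³ of water.
Lunor: 493 Gt = 4.930×10^14 kg; dividing by ρ_w = 1025 kg m⁻³ gives 4.810×10^11 m³ of water.
Total added water ≈ 5.650×10^11 m³ over 3.67×10^14 m² → Δh = 1.54×10^-3 m = 1.5 mm.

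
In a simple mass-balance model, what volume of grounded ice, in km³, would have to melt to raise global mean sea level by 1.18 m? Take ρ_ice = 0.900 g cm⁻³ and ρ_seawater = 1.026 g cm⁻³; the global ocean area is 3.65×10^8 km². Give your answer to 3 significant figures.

≈ 4.91×10^5 km³

Required water volume = Δh × A = 1.18 m × 3.65×10^14 m² = 4.307×10^14 m³ = 4.307×10^5 km³.
Ice volume = water volume × ρ_w/ρ_ice = 4.307×10^5 × 1026/900 = 4.91×10^5 km³.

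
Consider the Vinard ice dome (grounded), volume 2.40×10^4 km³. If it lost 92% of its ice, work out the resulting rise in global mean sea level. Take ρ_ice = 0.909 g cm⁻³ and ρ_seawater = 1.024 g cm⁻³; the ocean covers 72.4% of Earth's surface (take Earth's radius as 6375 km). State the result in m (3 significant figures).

≈ 0.0530 m

Vinard: 0.92 × 2.40×10^4 km³ × (909/1024) = 1.960×10^4 km³ of water.
Spread over 3.70×10^14 m² of ocean, Δh = 1.960×10^13 / 3.70×10^14 = 0.0530 m.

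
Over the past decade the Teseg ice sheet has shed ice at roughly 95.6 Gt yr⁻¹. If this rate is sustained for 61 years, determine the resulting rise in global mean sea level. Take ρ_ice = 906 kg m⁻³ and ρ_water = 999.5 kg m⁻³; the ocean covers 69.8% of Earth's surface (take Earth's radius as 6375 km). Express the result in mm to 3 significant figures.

Total mass lost = 95.6 Gt/yr × 61 yr = 5832 Gt = 5.832×10^15 kg.
ρ_w = 999.5 kg m⁻³, so water volume = 5.832×10^15 / 999.5 = 5.835×10^12 m³.
Δh = 5.835×10^12 / 3.56×10^14 = 0.0164 m = 16.4 mm.

≈ 16.4 mm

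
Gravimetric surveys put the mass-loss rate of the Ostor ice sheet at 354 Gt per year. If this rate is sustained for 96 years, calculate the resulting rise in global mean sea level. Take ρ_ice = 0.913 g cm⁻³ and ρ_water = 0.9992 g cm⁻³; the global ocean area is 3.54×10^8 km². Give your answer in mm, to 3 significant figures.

≈ 96.1 mm

Total mass lost = 354 Gt/yr × 96 yr = 3.398×10^4 Gt = 3.398×10^16 kg.
ρ_w = 0.9992 g cm⁻³ = 999.2 kg m⁻³, so water volume = 3.398×10^16 / 999.2 = 3.401×10^13 m³.
Δh = 3.401×10^13 / 3.54×10^14 = 0.0961 m = 96.1 mm.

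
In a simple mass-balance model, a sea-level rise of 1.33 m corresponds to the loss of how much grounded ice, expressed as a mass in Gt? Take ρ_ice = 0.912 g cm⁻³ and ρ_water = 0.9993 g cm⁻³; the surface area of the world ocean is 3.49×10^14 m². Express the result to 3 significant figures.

≈ 4.64×10^5 Gt

Required water volume = Δh × A = 1.33 m × 3.49×10^14 m² = 4.642×10^14 m³.
ρ_w = 0.9993 g cm⁻³ = 999.3 kg m⁻³, so the mass of water = 4.642×10^14 m³ × 999.3 kg m⁻³ = 4.638×10^17 kg = 4.64×10^5 Gt (and the same mass of ice, by conservation).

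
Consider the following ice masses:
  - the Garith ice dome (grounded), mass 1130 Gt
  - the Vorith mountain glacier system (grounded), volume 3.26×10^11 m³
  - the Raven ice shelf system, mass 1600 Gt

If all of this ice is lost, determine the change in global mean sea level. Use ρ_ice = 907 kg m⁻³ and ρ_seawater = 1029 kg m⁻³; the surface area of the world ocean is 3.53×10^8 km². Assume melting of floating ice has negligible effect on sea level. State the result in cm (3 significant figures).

Garith: 1130 Gt = 1.130×10^15 kg; dividing by ρ_w = 1029 kg m⁻³ gives 1.098×10^12 m³ of water.
Vorith: 3.26×10^11 m³ × (907/1029) = 2.873×10^11 m³ of water.
The Raven ice shelf system is floating and already displaces its own weight of water, so its melt adds essentially nothing to sea level.
Total added water ≈ 1.386×10^12 m³ over 3.53×10^14 m² → Δh = 3.92×10^-3 m = 0.392 cm.

≈ 0.392 cm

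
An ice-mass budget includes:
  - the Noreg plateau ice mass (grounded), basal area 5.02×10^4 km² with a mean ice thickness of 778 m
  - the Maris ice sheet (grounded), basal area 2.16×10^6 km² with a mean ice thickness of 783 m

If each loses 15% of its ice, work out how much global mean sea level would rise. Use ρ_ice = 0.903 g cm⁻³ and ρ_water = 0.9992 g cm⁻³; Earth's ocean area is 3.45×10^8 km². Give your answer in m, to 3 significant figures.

Noreg: ice volume = 5.02×10^4 km² × 778 m = 3.906×10^4 km³; 0.15 × 3.906×10^4 × (903/999.2) = 5294 km³ of water.
Maris: ice volume = 2.16×10^6 km² × 783 m = 1.691×10^6 km³; 0.15 × 1.691×10^6 × (903/999.2) = 2.293×10^5 km³ of water.
Total added water ≈ 2.346×10^14 m³ over 3.45×10^14 m² → Δh = 0.680 m.

≈ 0.680 m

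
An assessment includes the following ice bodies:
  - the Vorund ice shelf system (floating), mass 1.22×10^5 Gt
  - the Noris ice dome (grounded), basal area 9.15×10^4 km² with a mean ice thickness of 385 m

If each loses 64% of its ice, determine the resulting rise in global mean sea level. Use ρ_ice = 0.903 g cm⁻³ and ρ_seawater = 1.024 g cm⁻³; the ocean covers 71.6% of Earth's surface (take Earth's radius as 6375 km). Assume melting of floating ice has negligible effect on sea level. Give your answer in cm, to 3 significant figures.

≈ 5.44 cm

The Vorund ice shelf system is floating and already displaces its own weight of water, so its melt adds essentially nothing to sea level.
Noris: ice volume = 9.15×10^4 km² × 385 m = 3.523×10^4 km³; 0.64 × 3.523×10^4 × (903/1024) = 1.988×10^4 km³ of water.
Total added water ≈ 1.988×10^13 m³ over 3.66×10^14 m² → Δh = 0.0544 m = 5.44 cm.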